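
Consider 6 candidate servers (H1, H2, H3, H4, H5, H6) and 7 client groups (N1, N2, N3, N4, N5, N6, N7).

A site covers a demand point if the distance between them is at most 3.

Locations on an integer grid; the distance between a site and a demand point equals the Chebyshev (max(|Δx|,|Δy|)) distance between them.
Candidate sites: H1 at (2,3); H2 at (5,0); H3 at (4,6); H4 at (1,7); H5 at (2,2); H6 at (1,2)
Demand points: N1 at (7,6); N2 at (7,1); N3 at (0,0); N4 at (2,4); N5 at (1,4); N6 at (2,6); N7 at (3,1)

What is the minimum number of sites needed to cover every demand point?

3

Coverage sets (demand points within 3 of each site):
  H1: {N3, N4, N5, N6, N7}
  H2: {N2, N7}
  H3: {N1, N4, N5, N6}
  H4: {N4, N5, N6}
  H5: {N3, N4, N5, N7}
  H6: {N3, N4, N5, N7}
No 2 sites suffice: every size-2 union leaves at least one demand point uncovered.
But {H1, H2, H3} covers everything, so the minimum is 3.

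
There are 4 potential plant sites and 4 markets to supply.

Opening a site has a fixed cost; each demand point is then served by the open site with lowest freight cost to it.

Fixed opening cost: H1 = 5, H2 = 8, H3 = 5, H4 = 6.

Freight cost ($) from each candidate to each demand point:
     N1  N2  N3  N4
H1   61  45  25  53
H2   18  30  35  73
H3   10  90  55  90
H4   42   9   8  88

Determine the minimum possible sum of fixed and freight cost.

96

Open {H1, H3, H4}: assign each demand point to its cheapest open site.
  N1→H3 10, N2→H4 9, N3→H4 8, N4→H1 53
  freight cost 80, fixed 16 → total 96.
Compare {H1, H2, H3, H4}: freight cost 80 + fixed 24 = 104.
Compare {H1, H2, H4}: freight cost 88 + fixed 19 = 107.
Compare {H2, H3, H4}: freight cost 100 + fixed 19 = 119.
All other subsets cost ≥ 104. Minimum total cost: 96.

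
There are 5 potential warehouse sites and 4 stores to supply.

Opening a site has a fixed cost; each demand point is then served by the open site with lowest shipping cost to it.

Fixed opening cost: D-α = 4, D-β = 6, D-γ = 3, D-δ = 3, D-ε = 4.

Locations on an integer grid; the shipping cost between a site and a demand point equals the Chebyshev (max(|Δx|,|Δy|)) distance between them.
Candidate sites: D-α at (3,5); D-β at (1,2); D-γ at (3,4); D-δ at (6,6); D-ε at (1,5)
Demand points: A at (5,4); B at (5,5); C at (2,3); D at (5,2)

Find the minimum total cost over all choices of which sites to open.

Open {D-γ}: assign each demand point to its cheapest open site.
  A→D-γ 2, B→D-γ 2, C→D-γ 1, D→D-γ 2
  shipping cost 7, fixed 3 → total 10.
Compare {D-γ, D-δ}: shipping cost 6 + fixed 6 = 12.
Compare {D-α}: shipping cost 9 + fixed 4 = 13.
Compare {D-δ}: shipping cost 11 + fixed 3 = 14.
All other subsets cost ≥ 12. Minimum total cost: 10.

10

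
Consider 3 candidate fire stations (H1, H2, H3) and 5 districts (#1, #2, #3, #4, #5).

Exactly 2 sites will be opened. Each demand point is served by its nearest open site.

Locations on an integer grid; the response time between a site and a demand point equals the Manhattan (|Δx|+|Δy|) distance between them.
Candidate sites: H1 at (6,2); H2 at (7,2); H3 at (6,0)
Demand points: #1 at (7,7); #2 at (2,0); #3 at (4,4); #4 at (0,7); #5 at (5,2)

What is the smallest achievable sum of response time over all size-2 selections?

Open {H1, H3}.
  #1→H1 6, #2→H3 4, #3→H1 4, #4→H1 11, #5→H1 1  ⇒ total 26.
Compare {H1, H2}: total 27.
Compare {H2, H3}: total 28.

26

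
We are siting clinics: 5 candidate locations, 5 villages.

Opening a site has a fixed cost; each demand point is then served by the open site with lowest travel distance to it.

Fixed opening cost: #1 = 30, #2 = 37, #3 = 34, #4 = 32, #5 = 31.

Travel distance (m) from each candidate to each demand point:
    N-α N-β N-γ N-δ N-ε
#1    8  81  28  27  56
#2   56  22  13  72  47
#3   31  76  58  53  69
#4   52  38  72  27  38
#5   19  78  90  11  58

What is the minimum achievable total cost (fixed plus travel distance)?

180

Open {#2, #5}: assign each demand point to its cheapest open site.
  N-α→#5 19, N-β→#2 22, N-γ→#2 13, N-δ→#5 11, N-ε→#2 47
  travel distance 112, fixed 68 → total 180.
Compare {#1, #2}: travel distance 117 + fixed 67 = 184.
Compare {#1, #2, #5}: travel distance 101 + fixed 98 = 199.
Compare {#1, #4}: travel distance 139 + fixed 62 = 201.
All other subsets cost ≥ 184. Minimum total cost: 180.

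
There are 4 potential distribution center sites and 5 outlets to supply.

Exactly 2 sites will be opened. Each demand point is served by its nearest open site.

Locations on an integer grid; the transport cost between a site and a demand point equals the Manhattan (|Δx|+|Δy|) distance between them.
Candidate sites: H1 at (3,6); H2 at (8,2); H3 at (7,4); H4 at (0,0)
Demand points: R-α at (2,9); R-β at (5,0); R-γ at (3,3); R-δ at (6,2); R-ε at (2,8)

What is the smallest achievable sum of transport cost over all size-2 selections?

17

Open {H1, H2}.
  R-α→H1 4, R-β→H2 5, R-γ→H1 3, R-δ→H2 2, R-ε→H1 3  ⇒ total 17.
Compare {H1, H3}: total 19.
Compare {H1, H4}: total 22.
No size-2 selection does better; minimum is 17.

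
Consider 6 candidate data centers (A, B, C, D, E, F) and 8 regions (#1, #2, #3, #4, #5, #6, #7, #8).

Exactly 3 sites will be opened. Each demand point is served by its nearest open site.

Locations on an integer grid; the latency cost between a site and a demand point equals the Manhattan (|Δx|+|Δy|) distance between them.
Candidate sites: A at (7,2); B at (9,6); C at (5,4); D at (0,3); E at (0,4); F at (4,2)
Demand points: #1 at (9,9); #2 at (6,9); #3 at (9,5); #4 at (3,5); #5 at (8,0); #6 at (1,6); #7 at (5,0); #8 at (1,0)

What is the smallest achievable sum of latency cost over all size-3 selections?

29

Open {A, B, E}.
  #1→B 3, #2→B 6, #3→B 1, #4→E 4, #5→A 3, #6→E 3, #7→A 4, #8→E 5  ⇒ total 29.
Compare {A, B, D}: total 30.
Compare {B, D, F}: total 31.
No size-3 selection does better; minimum is 29.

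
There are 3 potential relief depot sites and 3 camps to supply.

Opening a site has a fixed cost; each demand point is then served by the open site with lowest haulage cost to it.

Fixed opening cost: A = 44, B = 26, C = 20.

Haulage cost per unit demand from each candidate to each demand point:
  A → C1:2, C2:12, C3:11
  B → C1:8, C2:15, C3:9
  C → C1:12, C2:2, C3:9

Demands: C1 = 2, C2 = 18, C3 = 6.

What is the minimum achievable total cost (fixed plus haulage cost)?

134

Open {C}: assign each demand point to its cheapest open site.
  C1→C 2×12=24, C2→C 18×2=36, C3→C 6×9=54
  haulage cost 114, fixed 20 → total 134.
Compare {B, C}: haulage cost 106 + fixed 46 = 152.
Compare {A, C}: haulage cost 94 + fixed 64 = 158.
Compare {A, B, C}: haulage cost 94 + fixed 90 = 184.
All other subsets cost ≥ 152. Minimum total cost: 134.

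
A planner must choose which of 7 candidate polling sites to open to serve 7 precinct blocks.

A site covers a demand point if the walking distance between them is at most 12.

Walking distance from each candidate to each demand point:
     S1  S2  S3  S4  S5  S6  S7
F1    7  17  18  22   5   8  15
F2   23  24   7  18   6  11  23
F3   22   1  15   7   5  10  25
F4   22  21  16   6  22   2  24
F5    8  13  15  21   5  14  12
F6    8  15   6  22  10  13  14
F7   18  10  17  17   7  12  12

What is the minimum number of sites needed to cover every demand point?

3

Coverage sets (demand points within 12 of each site):
  F1: {S1, S5, S6}
  F2: {S3, S5, S6}
  F3: {S2, S4, S5, S6}
  F4: {S4, S6}
  F5: {S1, S5, S7}
  F6: {S1, S3, S5}
  F7: {S2, S5, S6, S7}
No 2 sites suffice: every size-2 union leaves at least one demand point uncovered.
But {F2, F3, F5} covers everything, so the minimum is 3.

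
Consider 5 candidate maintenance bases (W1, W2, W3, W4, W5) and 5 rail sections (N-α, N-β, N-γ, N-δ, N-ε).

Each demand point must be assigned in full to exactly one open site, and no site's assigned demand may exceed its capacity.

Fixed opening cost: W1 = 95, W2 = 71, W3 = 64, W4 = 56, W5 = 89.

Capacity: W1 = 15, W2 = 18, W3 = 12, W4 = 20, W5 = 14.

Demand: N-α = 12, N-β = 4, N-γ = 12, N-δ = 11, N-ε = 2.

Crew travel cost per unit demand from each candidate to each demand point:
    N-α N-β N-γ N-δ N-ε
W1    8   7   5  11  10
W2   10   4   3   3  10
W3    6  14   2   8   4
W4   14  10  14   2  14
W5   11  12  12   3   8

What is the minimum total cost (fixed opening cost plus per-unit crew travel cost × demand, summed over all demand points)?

357

Open {W2, W3, W4}; cheapest assignment that respects the capacities:
  W2 (cap 18, load 18): N-β, N-γ, N-ε — cost 4×4 + 12×3 + 2×10 = 72
  W3 (cap 12, load 12): N-α — cost 12×6 = 72
  W4 (cap 20, load 11): N-δ — cost 11×2 = 22
  Shipping 166, fixed 191 → total 357.
  Any other capacity-feasible assignment to {W2, W3, W4} ships for at least 166.
Compare {W2, W3, W5}: its best feasible assignment gives total 397.
Compare {W1, W2, W4}: its best feasible assignment gives total 412.
Every other set of open sites that can feasibly serve all demand totals ≥ 397 even under its best assignment. Minimum: 357.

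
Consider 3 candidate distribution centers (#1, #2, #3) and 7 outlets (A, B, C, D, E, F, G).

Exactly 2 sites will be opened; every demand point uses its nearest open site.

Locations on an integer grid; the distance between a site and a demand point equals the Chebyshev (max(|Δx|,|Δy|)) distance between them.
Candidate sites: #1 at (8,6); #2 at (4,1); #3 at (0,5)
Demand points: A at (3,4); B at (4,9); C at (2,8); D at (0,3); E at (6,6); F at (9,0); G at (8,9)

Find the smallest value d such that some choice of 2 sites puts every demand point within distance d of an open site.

6

Open {#1, #2}.
  Farthest demand point is C at distance 6 (to #1); all others are ≤ 6.
With {#1, #3} the worst case is 6.
With {#2, #3} the worst case is 8.
No size-2 selection achieves below 6.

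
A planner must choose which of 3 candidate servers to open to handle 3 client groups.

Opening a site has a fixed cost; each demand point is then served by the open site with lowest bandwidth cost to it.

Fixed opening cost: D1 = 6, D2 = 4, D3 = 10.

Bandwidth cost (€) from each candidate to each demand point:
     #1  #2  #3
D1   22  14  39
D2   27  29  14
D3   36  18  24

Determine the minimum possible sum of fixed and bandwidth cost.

Open {D1, D2}: assign each demand point to its cheapest open site.
  #1→D1 22, #2→D1 14, #3→D2 14
  bandwidth cost 50, fixed 10 → total 60.
Compare {D1, D2, D3}: bandwidth cost 50 + fixed 20 = 70.
Compare {D2, D3}: bandwidth cost 59 + fixed 14 = 73.
Compare {D2}: bandwidth cost 70 + fixed 4 = 74.
All other subsets cost ≥ 70. Minimum total cost: 60.

60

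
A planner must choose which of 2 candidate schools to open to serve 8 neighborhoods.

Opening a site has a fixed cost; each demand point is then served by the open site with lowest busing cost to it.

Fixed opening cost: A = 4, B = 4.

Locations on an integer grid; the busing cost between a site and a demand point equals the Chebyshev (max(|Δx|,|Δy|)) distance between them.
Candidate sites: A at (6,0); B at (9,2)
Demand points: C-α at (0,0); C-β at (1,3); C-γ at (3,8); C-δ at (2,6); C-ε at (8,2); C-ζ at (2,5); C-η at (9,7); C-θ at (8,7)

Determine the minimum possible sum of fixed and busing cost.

Open {A, B}: assign each demand point to its cheapest open site.
  C-α→A 6, C-β→A 5, C-γ→B 6, C-δ→A 6, C-ε→B 1, C-ζ→A 5, C-η→B 5, C-θ→B 5
  busing cost 39, fixed 8 → total 47.
Compare {A}: busing cost 46 + fixed 4 = 50.
Compare {B}: busing cost 48 + fixed 4 = 52.

47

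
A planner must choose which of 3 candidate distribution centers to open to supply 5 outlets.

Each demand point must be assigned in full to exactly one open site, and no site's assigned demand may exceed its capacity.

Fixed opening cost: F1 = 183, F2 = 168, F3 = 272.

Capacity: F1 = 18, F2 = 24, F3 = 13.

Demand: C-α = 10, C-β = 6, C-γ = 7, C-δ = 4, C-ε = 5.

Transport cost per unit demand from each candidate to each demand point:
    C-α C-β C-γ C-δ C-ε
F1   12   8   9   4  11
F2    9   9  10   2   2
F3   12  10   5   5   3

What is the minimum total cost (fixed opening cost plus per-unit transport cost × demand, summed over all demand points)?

Open {F1, F2}; cheapest assignment that respects the capacities:
  F1 (cap 18, load 13): C-β, C-γ — cost 6×8 + 7×9 = 111
  F2 (cap 24, load 19): C-α, C-δ, C-ε — cost 10×9 + 4×2 + 5×2 = 108
  Shipping 219, fixed 351 → total 570.
  Any other capacity-feasible assignment to {F1, F2} ships for at least 219.
Compare {F2, F3}: its best feasible assignment gives total 642.
Compare {F1, F2, F3}: its best feasible assignment gives total 814.
Every other set of open sites that can feasibly serve all demand totals ≥ 642 even under its best assignment. Minimum: 570.

570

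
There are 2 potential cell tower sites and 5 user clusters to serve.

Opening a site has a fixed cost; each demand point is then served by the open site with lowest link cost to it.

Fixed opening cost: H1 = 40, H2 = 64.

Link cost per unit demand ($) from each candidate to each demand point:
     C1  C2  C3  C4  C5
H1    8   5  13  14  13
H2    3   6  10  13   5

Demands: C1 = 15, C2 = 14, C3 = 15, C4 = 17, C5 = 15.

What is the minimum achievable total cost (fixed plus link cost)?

Open {H2}: assign each demand point to its cheapest open site.
  C1→H2 15×3=45, C2→H2 14×6=84, C3→H2 15×10=150, C4→H2 17×13=221, C5→H2 15×5=75
  link cost 575, fixed 64 → total 639.
Compare {H1, H2}: link cost 561 + fixed 104 = 665.
Compare {H1}: link cost 818 + fixed 40 = 858.

639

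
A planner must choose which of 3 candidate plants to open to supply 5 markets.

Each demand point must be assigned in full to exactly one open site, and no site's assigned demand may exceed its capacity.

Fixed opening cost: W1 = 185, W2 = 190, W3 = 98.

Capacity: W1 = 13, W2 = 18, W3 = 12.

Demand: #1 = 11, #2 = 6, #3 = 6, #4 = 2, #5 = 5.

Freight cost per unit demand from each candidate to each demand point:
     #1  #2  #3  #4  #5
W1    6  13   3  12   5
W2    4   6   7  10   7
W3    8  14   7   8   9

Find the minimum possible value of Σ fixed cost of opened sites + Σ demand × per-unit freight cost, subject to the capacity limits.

513

Open {W2, W3}; cheapest assignment that respects the capacities:
  W2 (cap 18, load 18): #1, #4, #5 — cost 11×4 + 2×10 + 5×7 = 99
  W3 (cap 12, load 12): #2, #3 — cost 6×14 + 6×7 = 126
  Shipping 225, fixed 288 → total 513.
  Any other capacity-feasible assignment to {W2, W3} ships for at least 225.
Compare {W1, W2}: its best feasible assignment gives total 522.
Compare {W1, W2, W3}: its best feasible assignment gives total 612.
Every other set of open sites that can feasibly serve all demand totals ≥ 522 even under its best assignment. Minimum: 513.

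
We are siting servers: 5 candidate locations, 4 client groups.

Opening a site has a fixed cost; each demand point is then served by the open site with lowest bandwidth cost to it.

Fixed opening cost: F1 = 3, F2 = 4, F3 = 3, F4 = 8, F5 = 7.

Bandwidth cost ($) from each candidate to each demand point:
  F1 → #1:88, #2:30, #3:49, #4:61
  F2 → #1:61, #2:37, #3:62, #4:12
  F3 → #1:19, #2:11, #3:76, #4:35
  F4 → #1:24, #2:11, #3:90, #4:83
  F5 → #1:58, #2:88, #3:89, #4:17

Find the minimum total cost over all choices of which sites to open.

Open {F1, F2, F3}: assign each demand point to its cheapest open site.
  #1→F3 19, #2→F3 11, #3→F1 49, #4→F2 12
  bandwidth cost 91, fixed 10 → total 101.
Compare {F1, F2, F3, F5}: bandwidth cost 91 + fixed 17 = 108.
Compare {F1, F3, F5}: bandwidth cost 96 + fixed 13 = 109.
Compare {F1, F2, F3, F4}: bandwidth cost 91 + fixed 18 = 109.
All other subsets cost ≥ 108. Minimum total cost: 101.

101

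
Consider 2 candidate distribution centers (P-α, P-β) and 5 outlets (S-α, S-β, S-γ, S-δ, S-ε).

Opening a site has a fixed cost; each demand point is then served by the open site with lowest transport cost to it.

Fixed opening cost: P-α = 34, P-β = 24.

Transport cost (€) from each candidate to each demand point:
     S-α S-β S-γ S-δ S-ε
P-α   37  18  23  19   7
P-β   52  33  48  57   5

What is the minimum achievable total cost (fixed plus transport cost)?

138

Open {P-α}: assign each demand point to its cheapest open site.
  S-α→P-α 37, S-β→P-α 18, S-γ→P-α 23, S-δ→P-α 19, S-ε→P-α 7
  transport cost 104, fixed 34 → total 138.
Compare {P-α, P-β}: transport cost 102 + fixed 58 = 160.
Compare {P-β}: transport cost 195 + fixed 24 = 219.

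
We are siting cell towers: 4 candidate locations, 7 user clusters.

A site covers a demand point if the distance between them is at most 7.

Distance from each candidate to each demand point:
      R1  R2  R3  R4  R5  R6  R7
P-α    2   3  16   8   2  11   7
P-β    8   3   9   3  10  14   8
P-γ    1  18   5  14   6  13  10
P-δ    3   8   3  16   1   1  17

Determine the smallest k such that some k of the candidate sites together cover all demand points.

Coverage sets (demand points within 7 of each site):
  P-α: {R1, R2, R5, R7}
  P-β: {R2, R4}
  P-γ: {R1, R3, R5}
  P-δ: {R1, R3, R5, R6}
No 2 sites suffice: every size-2 union leaves at least one demand point uncovered.
But {P-α, P-β, P-δ} covers everything, so the minimum is 3.

3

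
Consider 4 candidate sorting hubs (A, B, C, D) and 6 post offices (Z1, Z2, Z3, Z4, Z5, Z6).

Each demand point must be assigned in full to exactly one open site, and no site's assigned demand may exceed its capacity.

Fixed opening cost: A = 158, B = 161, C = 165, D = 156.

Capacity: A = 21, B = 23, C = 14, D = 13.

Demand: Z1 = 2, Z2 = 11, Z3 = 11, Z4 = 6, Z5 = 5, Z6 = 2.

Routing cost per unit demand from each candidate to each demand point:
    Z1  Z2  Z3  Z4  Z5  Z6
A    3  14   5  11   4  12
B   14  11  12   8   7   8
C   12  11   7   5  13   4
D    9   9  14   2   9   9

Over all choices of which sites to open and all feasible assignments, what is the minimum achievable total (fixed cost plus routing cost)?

Open {A, B}; cheapest assignment that respects the capacities:
  A (cap 21, load 18): Z1, Z3, Z5 — cost 2×3 + 11×5 + 5×4 = 81
  B (cap 23, load 19): Z2, Z4, Z6 — cost 11×11 + 6×8 + 2×8 = 185
  Shipping 266, fixed 319 → total 585.
  Any other capacity-feasible assignment to {A, B} ships for at least 266.
Compare {A, C, D}: its best feasible assignment gives total 697.
Compare {A, B, D}: its best feasible assignment gives total 705.
Every other set of open sites that can feasibly serve all demand totals ≥ 697 even under its best assignment. Minimum: 585.

585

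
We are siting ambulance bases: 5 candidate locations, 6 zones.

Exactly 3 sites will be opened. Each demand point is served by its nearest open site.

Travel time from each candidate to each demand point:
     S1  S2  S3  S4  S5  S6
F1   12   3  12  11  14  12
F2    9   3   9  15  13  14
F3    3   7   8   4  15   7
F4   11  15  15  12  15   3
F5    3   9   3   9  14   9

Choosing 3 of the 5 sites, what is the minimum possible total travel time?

Open {F2, F3, F5}.
  S1→F3 3, S2→F2 3, S3→F5 3, S4→F3 4, S5→F2 13, S6→F3 7  ⇒ total 33.
Compare {F1, F3, F5}: total 34.
Compare {F2, F3, F4}: total 34.
No size-3 selection does better; minimum is 33.

33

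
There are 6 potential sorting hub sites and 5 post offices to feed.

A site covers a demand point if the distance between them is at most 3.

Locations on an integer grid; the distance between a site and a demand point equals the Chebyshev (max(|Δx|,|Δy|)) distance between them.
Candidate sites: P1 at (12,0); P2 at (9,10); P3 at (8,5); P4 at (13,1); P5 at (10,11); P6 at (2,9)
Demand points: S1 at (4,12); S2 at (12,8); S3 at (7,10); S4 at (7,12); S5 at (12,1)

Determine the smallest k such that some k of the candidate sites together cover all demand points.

Coverage sets (demand points within 3 of each site):
  P1: {S5}
  P2: {S2, S3, S4}
  P3: {}
  P4: {S5}
  P5: {S2, S3, S4}
  P6: {S1}
No 2 sites suffice: every size-2 union leaves at least one demand point uncovered.
But {P1, P2, P6} covers everything, so the minimum is 3.

3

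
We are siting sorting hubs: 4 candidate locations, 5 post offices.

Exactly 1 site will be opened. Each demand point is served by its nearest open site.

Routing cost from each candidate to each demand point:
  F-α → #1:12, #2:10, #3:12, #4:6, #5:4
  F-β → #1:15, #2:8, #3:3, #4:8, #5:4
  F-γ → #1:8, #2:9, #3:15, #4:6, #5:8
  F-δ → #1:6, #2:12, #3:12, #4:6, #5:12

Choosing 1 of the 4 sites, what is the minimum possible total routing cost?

Open {F-β}.
  #1→F-β 15, #2→F-β 8, #3→F-β 3, #4→F-β 8, #5→F-β 4  ⇒ total 38.
Compare {F-α}: total 44.
Compare {F-γ}: total 46.
No size-1 selection does better; minimum is 38.

38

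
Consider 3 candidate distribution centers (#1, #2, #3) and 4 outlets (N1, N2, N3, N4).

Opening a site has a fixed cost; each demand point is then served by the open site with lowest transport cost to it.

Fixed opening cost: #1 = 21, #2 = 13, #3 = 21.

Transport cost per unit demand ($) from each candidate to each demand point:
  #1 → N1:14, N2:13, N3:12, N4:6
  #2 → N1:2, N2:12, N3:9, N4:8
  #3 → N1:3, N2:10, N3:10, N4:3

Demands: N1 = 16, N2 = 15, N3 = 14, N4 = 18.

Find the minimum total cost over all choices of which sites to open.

Open {#2, #3}: assign each demand point to its cheapest open site.
  N1→#2 16×2=32, N2→#3 15×10=150, N3→#2 14×9=126, N4→#3 18×3=54
  transport cost 362, fixed 34 → total 396.
Compare {#3}: transport cost 392 + fixed 21 = 413.
Compare {#1, #2, #3}: transport cost 362 + fixed 55 = 417.
Compare {#1, #3}: transport cost 392 + fixed 42 = 434.
All other subsets cost ≥ 413. Minimum total cost: 396.

396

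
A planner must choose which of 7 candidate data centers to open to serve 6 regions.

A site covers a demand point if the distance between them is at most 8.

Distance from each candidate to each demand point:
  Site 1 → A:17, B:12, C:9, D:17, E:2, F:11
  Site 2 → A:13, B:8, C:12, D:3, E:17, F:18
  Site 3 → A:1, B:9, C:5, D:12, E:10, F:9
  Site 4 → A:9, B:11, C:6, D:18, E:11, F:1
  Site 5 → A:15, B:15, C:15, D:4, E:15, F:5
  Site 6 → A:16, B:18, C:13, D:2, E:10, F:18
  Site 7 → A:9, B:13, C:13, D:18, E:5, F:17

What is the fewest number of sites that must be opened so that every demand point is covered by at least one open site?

Coverage sets (demand points within 8 of each site):
  Site 1: {E}
  Site 2: {B, D}
  Site 3: {A, C}
  Site 4: {C, F}
  Site 5: {D, F}
  Site 6: {D}
  Site 7: {E}
No 3 sites suffice: every size-3 union leaves at least one demand point uncovered.
But {Site 1, Site 2, Site 3, Site 4} covers everything, so the minimum is 4.

4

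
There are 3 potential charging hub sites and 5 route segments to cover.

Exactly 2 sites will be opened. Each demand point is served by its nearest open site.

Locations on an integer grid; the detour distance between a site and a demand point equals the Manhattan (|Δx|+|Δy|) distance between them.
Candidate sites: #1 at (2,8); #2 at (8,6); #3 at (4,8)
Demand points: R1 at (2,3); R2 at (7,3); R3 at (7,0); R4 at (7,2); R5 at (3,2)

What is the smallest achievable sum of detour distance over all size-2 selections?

28

Open {#1, #2}.
  R1→#1 5, R2→#2 4, R3→#2 7, R4→#2 5, R5→#1 7  ⇒ total 28.
Compare {#2, #3}: total 30.
Compare {#1, #3}: total 40.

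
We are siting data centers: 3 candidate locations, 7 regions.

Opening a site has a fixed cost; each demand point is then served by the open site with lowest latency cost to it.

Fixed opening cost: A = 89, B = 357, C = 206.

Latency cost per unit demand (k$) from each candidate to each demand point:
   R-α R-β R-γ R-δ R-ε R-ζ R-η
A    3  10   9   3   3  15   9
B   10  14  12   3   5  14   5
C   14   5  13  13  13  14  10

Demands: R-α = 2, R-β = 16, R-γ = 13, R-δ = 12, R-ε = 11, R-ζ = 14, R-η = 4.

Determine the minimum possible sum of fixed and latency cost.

687

Open {A}: assign each demand point to its cheapest open site.
  R-α→A 2×3=6, R-β→A 16×10=160, R-γ→A 13×9=117, R-δ→A 12×3=36, R-ε→A 11×3=33, R-ζ→A 14×15=210, R-η→A 4×9=36
  latency cost 598, fixed 89 → total 687.
Compare {A, C}: latency cost 504 + fixed 295 = 799.
Compare {A, B}: latency cost 568 + fixed 446 = 1014.
Compare {C}: latency cost 812 + fixed 206 = 1018.
All other subsets cost ≥ 799. Minimum total cost: 687.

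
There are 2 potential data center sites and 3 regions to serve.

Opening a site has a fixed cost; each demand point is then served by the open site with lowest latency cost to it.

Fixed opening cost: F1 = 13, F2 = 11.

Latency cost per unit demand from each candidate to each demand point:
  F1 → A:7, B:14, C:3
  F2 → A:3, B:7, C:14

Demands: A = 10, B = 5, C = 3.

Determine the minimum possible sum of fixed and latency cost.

Open {F1, F2}: assign each demand point to its cheapest open site.
  A→F2 10×3=30, B→F2 5×7=35, C→F1 3×3=9
  latency cost 74, fixed 24 → total 98.
Compare {F2}: latency cost 107 + fixed 11 = 118.
Compare {F1}: latency cost 149 + fixed 13 = 162.

98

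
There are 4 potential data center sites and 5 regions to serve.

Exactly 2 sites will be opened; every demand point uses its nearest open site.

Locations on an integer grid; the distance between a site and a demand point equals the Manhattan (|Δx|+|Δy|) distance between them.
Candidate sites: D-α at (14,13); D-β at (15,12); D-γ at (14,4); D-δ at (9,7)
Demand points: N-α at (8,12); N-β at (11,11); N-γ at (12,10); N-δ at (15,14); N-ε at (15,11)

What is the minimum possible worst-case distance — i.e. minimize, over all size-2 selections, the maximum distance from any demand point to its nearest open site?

Open {D-α, D-δ}.
  Farthest demand point is N-α at distance 6 (to D-δ); all others are ≤ 6.
With {D-β, D-δ} the worst case is 6.
With {D-α, D-β} the worst case is 7.
No size-2 selection achieves below 6.

6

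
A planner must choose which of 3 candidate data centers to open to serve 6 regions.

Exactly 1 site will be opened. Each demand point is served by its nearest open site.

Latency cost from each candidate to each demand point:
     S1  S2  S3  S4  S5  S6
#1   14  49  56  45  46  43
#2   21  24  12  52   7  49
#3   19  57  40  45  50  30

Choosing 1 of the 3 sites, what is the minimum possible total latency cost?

165

Open {#2}.
  S1→#2 21, S2→#2 24, S3→#2 12, S4→#2 52, S5→#2 7, S6→#2 49  ⇒ total 165.
Compare {#3}: total 241.
Compare {#1}: total 253.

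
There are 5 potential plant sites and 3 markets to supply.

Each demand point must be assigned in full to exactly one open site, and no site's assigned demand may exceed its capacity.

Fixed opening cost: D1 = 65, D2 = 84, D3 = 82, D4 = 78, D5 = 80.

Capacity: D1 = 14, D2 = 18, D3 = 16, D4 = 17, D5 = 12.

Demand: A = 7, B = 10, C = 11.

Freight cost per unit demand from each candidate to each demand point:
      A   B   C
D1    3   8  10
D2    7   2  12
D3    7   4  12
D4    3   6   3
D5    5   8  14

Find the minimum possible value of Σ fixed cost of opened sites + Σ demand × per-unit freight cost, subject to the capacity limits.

264

Open {D2, D4}; cheapest assignment that respects the capacities:
  D2 (cap 18, load 17): A, B — cost 7×7 + 10×2 = 69
  D4 (cap 17, load 11): C — cost 11×3 = 33
  Shipping 102, fixed 162 → total 264.
  Any other capacity-feasible assignment to {D2, D4} ships for at least 102.
Compare {D1, D2, D4}: its best feasible assignment gives total 301.
Compare {D1, D3, D4}: its best feasible assignment gives total 319.
Every other set of open sites that can feasibly serve all demand totals ≥ 301 even under its best assignment. Minimum: 264.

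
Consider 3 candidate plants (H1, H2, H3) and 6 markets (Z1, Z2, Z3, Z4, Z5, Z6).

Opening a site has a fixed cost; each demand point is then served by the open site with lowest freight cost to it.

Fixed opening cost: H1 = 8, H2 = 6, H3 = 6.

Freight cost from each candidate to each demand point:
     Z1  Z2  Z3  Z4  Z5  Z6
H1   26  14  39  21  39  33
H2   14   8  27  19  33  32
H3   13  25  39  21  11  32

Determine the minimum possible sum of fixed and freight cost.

122

Open {H2, H3}: assign each demand point to its cheapest open site.
  Z1→H3 13, Z2→H2 8, Z3→H2 27, Z4→H2 19, Z5→H3 11, Z6→H2 32
  freight cost 110, fixed 12 → total 122.
Compare {H1, H2, H3}: freight cost 110 + fixed 20 = 130.
Compare {H2}: freight cost 133 + fixed 6 = 139.
Compare {H1, H3}: freight cost 130 + fixed 14 = 144.
All other subsets cost ≥ 130. Minimum total cost: 122.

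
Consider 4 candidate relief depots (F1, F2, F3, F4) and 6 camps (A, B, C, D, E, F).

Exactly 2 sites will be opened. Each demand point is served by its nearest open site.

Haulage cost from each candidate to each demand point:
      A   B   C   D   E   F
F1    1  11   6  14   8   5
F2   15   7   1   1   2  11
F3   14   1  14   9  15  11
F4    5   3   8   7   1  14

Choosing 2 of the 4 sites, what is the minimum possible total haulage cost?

17

Open {F1, F2}.
  A→F1 1, B→F2 7, C→F2 1, D→F2 1, E→F2 2, F→F1 5  ⇒ total 17.
Compare {F2, F4}: total 22.
Compare {F1, F4}: total 23.
No size-2 selection does better; minimum is 17.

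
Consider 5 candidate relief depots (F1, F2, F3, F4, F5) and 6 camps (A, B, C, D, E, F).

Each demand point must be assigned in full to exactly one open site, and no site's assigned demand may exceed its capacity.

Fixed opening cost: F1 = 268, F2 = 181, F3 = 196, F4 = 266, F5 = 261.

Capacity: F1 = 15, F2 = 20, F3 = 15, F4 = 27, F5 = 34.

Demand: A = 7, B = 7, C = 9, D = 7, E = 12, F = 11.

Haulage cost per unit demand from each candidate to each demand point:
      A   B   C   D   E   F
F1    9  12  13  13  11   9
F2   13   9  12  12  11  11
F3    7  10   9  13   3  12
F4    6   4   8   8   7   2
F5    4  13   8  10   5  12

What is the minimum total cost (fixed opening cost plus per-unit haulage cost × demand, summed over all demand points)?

Open {F4, F5}; cheapest assignment that respects the capacities:
  F4 (cap 27, load 25): B, D, F — cost 7×4 + 7×8 + 11×2 = 106
  F5 (cap 34, load 28): A, C, E — cost 7×4 + 9×8 + 12×5 = 160
  Shipping 266, fixed 527 → total 793.
  Any other capacity-feasible assignment to {F4, F5} ships for at least 266.
Compare {F2, F5}: its best feasible assignment gives total 920.
Compare {F2, F3, F4}: its best feasible assignment gives total 962.
Every other set of open sites that can feasibly serve all demand totals ≥ 920 even under its best assignment. Minimum: 793.

793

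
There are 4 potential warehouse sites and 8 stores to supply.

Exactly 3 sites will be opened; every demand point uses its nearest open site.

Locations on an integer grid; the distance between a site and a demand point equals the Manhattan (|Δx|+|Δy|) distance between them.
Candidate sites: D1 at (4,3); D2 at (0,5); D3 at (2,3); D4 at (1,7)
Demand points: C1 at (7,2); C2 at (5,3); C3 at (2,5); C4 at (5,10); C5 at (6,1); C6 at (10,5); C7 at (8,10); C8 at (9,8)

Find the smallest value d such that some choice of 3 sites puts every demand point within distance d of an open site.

Open {D1, D2, D4}.
  Farthest demand point is C7 at distance 10 (to D4); all others are ≤ 10.
With {D1, D3, D4} the worst case is 10.
With {D2, D3, D4} the worst case is 10.
No size-3 selection achieves below 10.

10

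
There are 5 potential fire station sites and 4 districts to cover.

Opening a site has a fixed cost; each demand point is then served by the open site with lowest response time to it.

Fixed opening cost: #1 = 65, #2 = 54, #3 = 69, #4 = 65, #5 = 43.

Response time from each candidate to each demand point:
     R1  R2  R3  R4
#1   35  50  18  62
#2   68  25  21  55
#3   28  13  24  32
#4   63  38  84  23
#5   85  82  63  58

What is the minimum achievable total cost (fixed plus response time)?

Open {#3}: assign each demand point to its cheapest open site.
  R1→#3 28, R2→#3 13, R3→#3 24, R4→#3 32
  response time 97, fixed 69 → total 166.
Compare {#3, #5}: response time 97 + fixed 112 = 209.
Compare {#2, #3}: response time 94 + fixed 123 = 217.
Compare {#3, #4}: response time 88 + fixed 134 = 222.
All other subsets cost ≥ 209. Minimum total cost: 166.

166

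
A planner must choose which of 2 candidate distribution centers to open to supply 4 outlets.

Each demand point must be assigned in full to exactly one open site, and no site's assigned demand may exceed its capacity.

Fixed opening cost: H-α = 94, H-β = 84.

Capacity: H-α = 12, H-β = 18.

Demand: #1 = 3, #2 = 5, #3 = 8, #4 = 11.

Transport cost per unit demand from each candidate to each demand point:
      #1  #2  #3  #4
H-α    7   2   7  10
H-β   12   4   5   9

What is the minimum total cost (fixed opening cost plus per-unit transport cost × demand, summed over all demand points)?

374

Open {H-α, H-β}; cheapest assignment that respects the capacities:
  H-α (cap 12, load 11): #1, #3 — cost 3×7 + 8×7 = 77
  H-β (cap 18, load 16): #2, #4 — cost 5×4 + 11×9 = 119
  Shipping 196, fixed 178 → total 374.
  Any other capacity-feasible assignment to {H-α, H-β} ships for at least 196.
Total demand is 27 and no other set of sites has combined capacity ≥ 27, so {H-α, H-β} is the only feasible choice of open sites. Minimum: 374.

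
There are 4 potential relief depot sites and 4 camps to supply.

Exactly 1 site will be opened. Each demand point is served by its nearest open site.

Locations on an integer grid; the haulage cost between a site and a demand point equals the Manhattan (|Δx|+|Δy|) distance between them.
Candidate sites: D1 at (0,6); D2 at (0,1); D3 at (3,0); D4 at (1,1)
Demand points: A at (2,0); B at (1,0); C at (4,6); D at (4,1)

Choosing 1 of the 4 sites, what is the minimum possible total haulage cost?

Open {D3}.
  A→D3 1, B→D3 2, C→D3 7, D→D3 2  ⇒ total 12.
Compare {D4}: total 14.
Compare {D2}: total 18.
No size-1 selection does better; minimum is 12.

12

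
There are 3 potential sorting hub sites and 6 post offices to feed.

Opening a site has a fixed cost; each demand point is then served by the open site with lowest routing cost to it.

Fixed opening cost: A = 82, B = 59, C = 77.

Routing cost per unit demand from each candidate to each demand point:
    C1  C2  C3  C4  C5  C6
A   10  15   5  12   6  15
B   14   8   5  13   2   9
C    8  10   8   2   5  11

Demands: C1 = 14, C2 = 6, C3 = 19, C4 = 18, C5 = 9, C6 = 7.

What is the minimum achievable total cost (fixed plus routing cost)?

508

Open {B, C}: assign each demand point to its cheapest open site.
  C1→C 14×8=112, C2→B 6×8=48, C3→B 19×5=95, C4→C 18×2=36, C5→B 9×2=18, C6→B 7×9=63
  routing cost 372, fixed 136 → total 508.
Compare {C}: routing cost 482 + fixed 77 = 559.
Compare {A, C}: routing cost 425 + fixed 159 = 584.
Compare {A, B, C}: routing cost 372 + fixed 218 = 590.
All other subsets cost ≥ 559. Minimum total cost: 508.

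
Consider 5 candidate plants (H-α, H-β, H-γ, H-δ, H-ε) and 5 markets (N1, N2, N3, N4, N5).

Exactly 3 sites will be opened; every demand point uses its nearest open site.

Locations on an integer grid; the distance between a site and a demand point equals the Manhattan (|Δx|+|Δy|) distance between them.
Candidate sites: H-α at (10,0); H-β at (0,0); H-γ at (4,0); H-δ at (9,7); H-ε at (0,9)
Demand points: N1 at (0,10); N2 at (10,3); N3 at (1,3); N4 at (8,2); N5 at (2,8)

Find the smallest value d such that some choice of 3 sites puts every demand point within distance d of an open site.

Open {H-α, H-β, H-ε}.
  Farthest demand point is N3 at distance 4 (to H-β); all others are ≤ 4.
With {H-α, H-γ, H-ε} the worst case is 6.
With {H-β, H-δ, H-ε} the worst case is 6.
No size-3 selection achieves below 4.

4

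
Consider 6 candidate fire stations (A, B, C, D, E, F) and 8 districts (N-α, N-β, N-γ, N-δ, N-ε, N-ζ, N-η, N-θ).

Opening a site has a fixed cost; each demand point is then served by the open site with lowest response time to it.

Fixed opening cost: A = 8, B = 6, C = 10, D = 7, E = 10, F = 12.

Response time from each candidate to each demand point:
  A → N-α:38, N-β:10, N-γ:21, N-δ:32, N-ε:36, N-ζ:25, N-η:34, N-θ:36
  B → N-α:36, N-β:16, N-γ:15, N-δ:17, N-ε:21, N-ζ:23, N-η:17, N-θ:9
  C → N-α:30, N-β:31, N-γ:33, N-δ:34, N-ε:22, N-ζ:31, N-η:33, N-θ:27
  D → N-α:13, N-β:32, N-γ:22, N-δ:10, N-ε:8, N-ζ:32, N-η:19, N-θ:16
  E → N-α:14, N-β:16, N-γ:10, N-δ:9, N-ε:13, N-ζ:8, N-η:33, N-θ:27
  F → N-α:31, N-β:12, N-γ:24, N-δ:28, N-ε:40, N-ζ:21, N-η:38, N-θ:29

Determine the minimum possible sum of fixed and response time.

Open {B, E}: assign each demand point to its cheapest open site.
  N-α→E 14, N-β→B 16, N-γ→E 10, N-δ→E 9, N-ε→E 13, N-ζ→E 8, N-η→B 17, N-θ→B 9
  response time 96, fixed 16 → total 112.
Compare {B, D, E}: response time 90 + fixed 23 = 113.
Compare {A, B, E}: response time 90 + fixed 24 = 114.
Compare {A, B, D, E}: response time 84 + fixed 31 = 115.
All other subsets cost ≥ 113. Minimum total cost: 112.

112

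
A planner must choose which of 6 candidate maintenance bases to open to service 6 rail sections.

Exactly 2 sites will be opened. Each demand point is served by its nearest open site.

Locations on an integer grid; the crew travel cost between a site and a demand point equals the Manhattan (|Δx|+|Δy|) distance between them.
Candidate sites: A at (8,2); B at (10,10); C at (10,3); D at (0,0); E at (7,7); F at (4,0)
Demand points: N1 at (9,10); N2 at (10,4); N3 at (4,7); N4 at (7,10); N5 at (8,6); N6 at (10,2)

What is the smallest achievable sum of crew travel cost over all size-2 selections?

15

Open {C, E}.
  N1→E 5, N2→C 1, N3→E 3, N4→E 3, N5→E 2, N6→C 1  ⇒ total 15.
Compare {A, E}: total 19.
Compare {B, C}: total 20.
No size-2 selection does better; minimum is 15.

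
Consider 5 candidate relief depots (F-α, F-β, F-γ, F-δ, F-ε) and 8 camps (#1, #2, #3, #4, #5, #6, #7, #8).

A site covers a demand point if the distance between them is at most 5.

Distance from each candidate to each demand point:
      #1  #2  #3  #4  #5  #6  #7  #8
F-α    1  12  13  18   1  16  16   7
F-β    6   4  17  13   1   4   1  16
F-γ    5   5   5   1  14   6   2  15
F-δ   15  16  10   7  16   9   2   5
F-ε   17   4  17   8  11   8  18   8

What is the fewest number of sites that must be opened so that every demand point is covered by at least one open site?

Coverage sets (demand points within 5 of each site):
  F-α: {#1, #5}
  F-β: {#2, #5, #6, #7}
  F-γ: {#1, #2, #3, #4, #7}
  F-δ: {#7, #8}
  F-ε: {#2}
No 2 sites suffice: every size-2 union leaves at least one demand point uncovered.
But {F-β, F-γ, F-δ} covers everything, so the minimum is 3.

3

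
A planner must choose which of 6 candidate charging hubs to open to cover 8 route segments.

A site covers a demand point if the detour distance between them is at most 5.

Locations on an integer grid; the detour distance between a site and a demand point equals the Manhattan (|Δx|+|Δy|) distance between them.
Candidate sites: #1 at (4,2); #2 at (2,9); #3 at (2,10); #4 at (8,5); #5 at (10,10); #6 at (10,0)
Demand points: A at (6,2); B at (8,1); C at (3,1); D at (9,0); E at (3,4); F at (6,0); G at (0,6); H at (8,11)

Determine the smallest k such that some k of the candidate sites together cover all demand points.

4

Coverage sets (demand points within 5 of each site):
  #1: {A, B, C, E, F}
  #2: {G}
  #3: {}
  #4: {A, B}
  #5: {H}
  #6: {B, D, F}
No 3 sites suffice: every size-3 union leaves at least one demand point uncovered.
But {#1, #2, #5, #6} covers everything, so the minimum is 4.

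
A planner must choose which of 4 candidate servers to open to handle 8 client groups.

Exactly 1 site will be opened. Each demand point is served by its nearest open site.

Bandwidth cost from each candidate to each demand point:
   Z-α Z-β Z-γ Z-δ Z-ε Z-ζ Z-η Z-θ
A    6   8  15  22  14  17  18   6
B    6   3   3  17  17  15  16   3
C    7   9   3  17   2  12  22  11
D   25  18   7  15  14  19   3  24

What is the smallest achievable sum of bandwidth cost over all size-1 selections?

80

Open {B}.
  Z-α→B 6, Z-β→B 3, Z-γ→B 3, Z-δ→B 17, Z-ε→B 17, Z-ζ→B 15, Z-η→B 16, Z-θ→B 3  ⇒ total 80.
Compare {C}: total 83.
Compare {A}: total 106.
No size-1 selection does better; minimum is 80.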